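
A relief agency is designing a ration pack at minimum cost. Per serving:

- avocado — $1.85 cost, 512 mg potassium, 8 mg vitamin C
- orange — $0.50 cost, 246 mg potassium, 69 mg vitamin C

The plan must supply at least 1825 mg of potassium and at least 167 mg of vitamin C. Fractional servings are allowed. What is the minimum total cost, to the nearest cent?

Two binding constraints pin down two serving amounts, so the optimal mix uses at most two foods. The candidates are each food alone (scaled to the tighter of potassium/vitamin C) and each pair with both constraints tight.
avocado only: max(1825/512, 167/8) = 20.88 servings → $38.62.
orange only: max(1825/246, 167/69) = 7.419 servings → $3.71.
avocado + orange with both tight: 2.543 servings and 2.125 servings → $5.77.
The minimum over all feasible corners is $3.71.

$3.71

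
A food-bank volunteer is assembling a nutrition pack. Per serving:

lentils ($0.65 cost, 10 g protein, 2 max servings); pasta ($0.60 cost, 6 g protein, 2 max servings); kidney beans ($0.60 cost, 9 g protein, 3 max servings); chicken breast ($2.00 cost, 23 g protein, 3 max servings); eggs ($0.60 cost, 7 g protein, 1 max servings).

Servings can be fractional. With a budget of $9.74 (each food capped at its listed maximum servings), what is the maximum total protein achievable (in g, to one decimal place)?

Protein per dollar: lentils 15.38, kidney beans 15, eggs 11.67, chicken breast 11.5, pasta 10.
Take 2 servings of lentils: spends $1.30, +20.0 g protein (running total 20.0 g).
Take 3 servings of kidney beans: spends $1.80, +27.0 g protein (running total 47.0 g).
Take 1 serving of eggs: spends $0.60, +7.0 g protein (running total 54.0 g).
Take 3 servings of chicken breast: spends $6.00, +69.0 g protein (running total 123.0 g).
Take 0.06667 servings of pasta: spends $0.04, +0.4 g protein (running total 123.4 g).
Filling greedily by protein-per-dollar is optimal for one linear limit, giving 123.4 g.

123.4 g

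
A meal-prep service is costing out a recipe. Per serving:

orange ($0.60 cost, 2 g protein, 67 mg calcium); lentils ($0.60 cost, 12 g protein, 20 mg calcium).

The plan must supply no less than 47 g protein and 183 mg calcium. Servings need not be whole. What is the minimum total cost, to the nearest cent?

The cheapest plan sits at a corner of the feasible region — with two constraints it uses at most two foods.
orange only: max(47/2, 183/67) = 23.5 servings → $14.10.
lentils only: max(47/12, 183/20) = 9.15 servings → $5.49.
orange + lentils with both tight: 1.644 servings and 3.643 servings → $3.17.
The minimum over all feasible corners is $3.17.

$3.17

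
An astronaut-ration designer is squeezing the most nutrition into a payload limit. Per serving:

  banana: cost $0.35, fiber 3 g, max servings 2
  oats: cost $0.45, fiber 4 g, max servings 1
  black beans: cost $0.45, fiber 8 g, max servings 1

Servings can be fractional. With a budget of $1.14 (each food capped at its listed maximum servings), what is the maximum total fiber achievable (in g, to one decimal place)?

Fiber per dollar: black beans 17.78, oats 8.889, banana 8.571.
Take 1 serving of black beans: spends $0.45, +8.0 g fiber (running total 8.0 g).
Take 1 serving of oats: spends $0.45, +4.0 g fiber (running total 12.0 g).
Take 0.6857 servings of banana: spends $0.24, +2.1 g fiber (running total 14.1 g).
Filling greedily by fiber-per-dollar is optimal for one linear limit, giving 14.1 g.

14.1 g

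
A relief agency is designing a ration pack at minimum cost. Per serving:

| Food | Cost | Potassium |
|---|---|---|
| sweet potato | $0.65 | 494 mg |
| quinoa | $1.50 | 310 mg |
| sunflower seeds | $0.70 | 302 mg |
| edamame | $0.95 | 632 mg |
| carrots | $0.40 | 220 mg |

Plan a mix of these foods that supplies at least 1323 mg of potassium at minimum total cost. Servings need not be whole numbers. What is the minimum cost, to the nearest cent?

$1.74

Cost per mg of potassium: sweet potato $0.0013, edamame $0.0015, carrots $0.0018, sunflower seeds $0.0023, quinoa $0.0048.
With no serving limits, use only sweet potato: 1323 mg / 494 mg = 2.678 servings × $0.65 = $1.74.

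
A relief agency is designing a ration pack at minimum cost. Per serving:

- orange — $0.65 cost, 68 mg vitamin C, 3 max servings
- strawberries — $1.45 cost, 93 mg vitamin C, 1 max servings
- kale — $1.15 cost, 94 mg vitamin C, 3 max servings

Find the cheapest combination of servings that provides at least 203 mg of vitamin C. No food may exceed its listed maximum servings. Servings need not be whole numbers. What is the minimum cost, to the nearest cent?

Cost per mg of vitamin C: orange $0.0096, kale $0.0122, strawberries $0.0156.
Take 2.985 servings of orange: +203.0 mg vitamin C for $1.94 (total $1.94, still need 0.0 mg).
Greedy by cheapest-per-mg is optimal for a single linear constraint, so the minimum cost is $1.94.

$1.94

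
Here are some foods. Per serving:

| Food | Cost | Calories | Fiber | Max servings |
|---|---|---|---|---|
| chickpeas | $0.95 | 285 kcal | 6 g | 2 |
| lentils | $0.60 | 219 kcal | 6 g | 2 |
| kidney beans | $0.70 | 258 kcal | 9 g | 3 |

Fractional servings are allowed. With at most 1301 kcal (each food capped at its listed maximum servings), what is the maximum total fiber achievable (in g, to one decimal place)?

40.9 g

Fiber per kcal: kidney beans 0.03488, lentils 0.0274, chickpeas 0.02105.
Take 3 servings of kidney beans: uses 774 kcal, +27.0 g fiber (running total 27.0 g).
Take 2 servings of lentils: uses 438 kcal, +12.0 g fiber (running total 39.0 g).
Take 0.3123 servings of chickpeas: uses 89 kcal, +1.9 g fiber (running total 40.9 g).
Greedy by best ratio exhausts the calories allowance optimally: 40.9 g.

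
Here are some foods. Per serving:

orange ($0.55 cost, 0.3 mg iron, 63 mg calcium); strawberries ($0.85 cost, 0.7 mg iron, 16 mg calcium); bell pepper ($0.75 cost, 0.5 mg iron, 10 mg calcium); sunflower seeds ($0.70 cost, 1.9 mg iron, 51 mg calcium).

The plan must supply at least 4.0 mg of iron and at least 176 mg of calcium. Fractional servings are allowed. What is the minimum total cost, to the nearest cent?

$2.02

The cheapest plan sits at a corner of the feasible region — with two constraints it uses at most two foods.
orange only: max(4.0/0.3, 176/63) = 13.33 servings → $7.33.
strawberries only: max(4.0/0.7, 176/16) = 11 servings → $9.35.
bell pepper only: max(4.0/0.5, 176/10) = 17.6 servings → $13.20.
sunflower seeds only: max(4.0/1.9, 176/51) = 3.451 servings → $2.42.
orange + strawberries with both tight: 1.506 servings and 5.069 servings → $5.14.
orange + bell pepper with both tight: 1.684 servings and 6.989 servings → $6.17.
orange + sunflower seeds with both tight: 1.249 servings and 1.908 servings → $2.02.
strawberries + bell pepper: intersection lies outside the first quadrant.
strawberries + sunflower seeds: intersection lies outside the first quadrant.
bell pepper + sunflower seeds: the both-tight solution has a negative serving — not a feasible corner.
Cheapest feasible corner: $2.02.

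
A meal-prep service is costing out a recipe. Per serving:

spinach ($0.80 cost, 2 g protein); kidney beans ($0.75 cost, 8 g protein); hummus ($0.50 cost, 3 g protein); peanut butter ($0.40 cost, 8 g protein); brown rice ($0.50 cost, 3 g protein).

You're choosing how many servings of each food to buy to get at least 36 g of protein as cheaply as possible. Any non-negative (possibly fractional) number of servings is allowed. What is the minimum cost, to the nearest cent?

Cost per g of protein: peanut butter $0.0500, kidney beans $0.0938, hummus $0.1667, brown rice $0.1667, spinach $0.4000.
With no serving limits, use only peanut butter: 36 g / 8 g = 4.5 servings × $0.40 = $1.80.

$1.80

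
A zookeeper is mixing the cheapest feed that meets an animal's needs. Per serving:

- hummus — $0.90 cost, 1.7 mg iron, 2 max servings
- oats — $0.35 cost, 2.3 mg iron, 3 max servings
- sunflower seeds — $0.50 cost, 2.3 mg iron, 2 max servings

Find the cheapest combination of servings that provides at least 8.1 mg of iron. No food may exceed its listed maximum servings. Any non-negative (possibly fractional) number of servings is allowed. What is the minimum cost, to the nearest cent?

$1.31

Cost per mg of iron: oats $0.1522, sunflower seeds $0.2174, hummus $0.5294.
Take 3 servings of oats: +6.9 mg iron for $1.05 (total $1.05, still need 1.2 mg).
Take 0.5217 servings of sunflower seeds: +1.2 mg iron for $0.26 (total $1.31, still need 0.0 mg).
Greedy by cheapest-per-mg is optimal for a single linear constraint, so the minimum cost is $1.31.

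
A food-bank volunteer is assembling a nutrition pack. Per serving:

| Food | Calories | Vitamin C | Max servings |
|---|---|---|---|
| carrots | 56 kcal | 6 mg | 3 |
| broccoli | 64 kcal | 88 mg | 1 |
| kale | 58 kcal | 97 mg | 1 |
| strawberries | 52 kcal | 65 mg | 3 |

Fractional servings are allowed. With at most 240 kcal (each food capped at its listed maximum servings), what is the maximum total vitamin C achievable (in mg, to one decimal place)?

332.5 mg

Vitamin C per kcal: kale 1.672, broccoli 1.375, strawberries 1.25, carrots 0.1071.
Take 1 serving of kale: uses 58 kcal, +97.0 mg vitamin C (running total 97.0 mg).
Take 1 serving of broccoli: uses 64 kcal, +88.0 mg vitamin C (running total 185.0 mg).
Take 2.269 servings of strawberries: uses 118 kcal, +147.5 mg vitamin C (running total 332.5 mg).
Greedy by best ratio exhausts the calories allowance optimally: 332.5 mg.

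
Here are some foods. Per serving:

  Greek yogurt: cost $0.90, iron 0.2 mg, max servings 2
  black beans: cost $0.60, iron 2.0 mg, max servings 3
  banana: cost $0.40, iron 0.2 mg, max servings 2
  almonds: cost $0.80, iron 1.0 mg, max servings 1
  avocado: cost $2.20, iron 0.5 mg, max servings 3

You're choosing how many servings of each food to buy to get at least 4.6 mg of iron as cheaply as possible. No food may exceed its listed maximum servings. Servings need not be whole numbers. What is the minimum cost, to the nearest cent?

$1.38

Cost per mg of iron: black beans $0.3000, almonds $0.8000, banana $2.0000, avocado $4.4000, Greek yogurt $4.5000.
Take 2.3 servings of black beans: +4.6 mg iron for $1.38 (total $1.38, still need 0.0 mg).
Filling from the cheapest source first is optimal under one linear minimum: $1.38.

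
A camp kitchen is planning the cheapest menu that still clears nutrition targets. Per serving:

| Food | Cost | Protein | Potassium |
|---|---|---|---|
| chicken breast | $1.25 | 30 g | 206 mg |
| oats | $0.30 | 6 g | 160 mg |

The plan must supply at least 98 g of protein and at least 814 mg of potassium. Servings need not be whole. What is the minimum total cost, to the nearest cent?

Minimising a linear cost over {protein ≥ 98, potassium ≥ 814, servings ≥ 0} — the optimum is at a vertex, using one or two foods.
chicken breast only: max(98/30, 814/206) = 3.951 servings → $4.94.
oats only: max(98/6, 814/160) = 16.33 servings → $4.90.
chicken breast + oats with both tight: 3.029 servings and 1.187 servings → $4.14.
The minimum over all feasible corners is $4.14.

$4.14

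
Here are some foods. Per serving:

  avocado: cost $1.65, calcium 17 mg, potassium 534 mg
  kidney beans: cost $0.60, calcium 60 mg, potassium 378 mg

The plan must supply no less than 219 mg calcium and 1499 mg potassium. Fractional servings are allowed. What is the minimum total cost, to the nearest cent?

$2.38

The cheapest plan sits at a corner of the feasible region — with two constraints it uses at most two foods.
avocado only: max(219/17, 1499/534) = 12.88 servings → $21.26.
kidney beans only: max(219/60, 1499/378) = 3.966 servings → $2.38.
avocado + kidney beans with both tight: 0.2795 servings and 3.571 servings → $2.60.
So the least-cost plan costs $2.38.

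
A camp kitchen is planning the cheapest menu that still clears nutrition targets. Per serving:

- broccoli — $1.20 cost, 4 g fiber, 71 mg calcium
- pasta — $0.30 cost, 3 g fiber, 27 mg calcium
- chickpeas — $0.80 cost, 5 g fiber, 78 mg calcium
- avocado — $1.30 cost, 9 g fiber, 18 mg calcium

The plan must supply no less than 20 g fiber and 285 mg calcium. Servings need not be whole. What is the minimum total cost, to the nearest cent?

At the optimum either one food covers both requirements or two foods hit both targets exactly; no other combination can be cheaper.
broccoli only: max(20/4, 285/71) = 5 servings → $6.00.
pasta only: max(20/3, 285/27) = 10.56 servings → $3.17.
chickpeas only: max(20/5, 285/78) = 4 servings → $3.20.
avocado only: max(20/9, 285/18) = 15.83 servings → $20.58.
broccoli + pasta with both tight: 3 servings and 2.667 servings → $4.40.
broccoli + chickpeas: intersection lies outside the first quadrant.
broccoli + avocado with both tight: 3.889 servings and 0.4938 servings → $5.31.
pasta + chickpeas with both tight: 1.364 servings and 3.182 servings → $2.95.
pasta + avocado: the both-tight solution has a negative serving — not a feasible corner.
chickpeas + avocado with both tight: 3.603 servings and 0.2206 servings → $3.17.
The minimum over all feasible corners is $2.95.

$2.95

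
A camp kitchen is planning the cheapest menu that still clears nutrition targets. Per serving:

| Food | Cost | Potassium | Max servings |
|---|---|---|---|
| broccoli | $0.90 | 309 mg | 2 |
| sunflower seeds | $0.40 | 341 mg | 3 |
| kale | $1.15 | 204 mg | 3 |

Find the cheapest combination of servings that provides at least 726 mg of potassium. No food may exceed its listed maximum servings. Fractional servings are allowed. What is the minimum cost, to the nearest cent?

Cost per mg of potassium: sunflower seeds $0.0012, broccoli $0.0029, kale $0.0056.
Take 2.129 servings of sunflower seeds: +726.0 mg potassium for $0.85 (total $0.85, still need 0.0 mg).
Filling from the cheapest source first is optimal under one linear minimum: $0.85.

$0.85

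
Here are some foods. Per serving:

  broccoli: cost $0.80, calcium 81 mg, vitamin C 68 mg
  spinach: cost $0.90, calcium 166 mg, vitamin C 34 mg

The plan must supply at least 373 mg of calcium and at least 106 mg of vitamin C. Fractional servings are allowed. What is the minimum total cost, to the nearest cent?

$2.23

Two binding constraints pin down two serving amounts, so the optimal mix uses at most two foods. The candidates are each food alone (scaled to the tighter of calcium/vitamin C) and each pair with both constraints tight.
broccoli only: max(373/81, 106/68) = 4.605 servings → $3.68.
spinach only: max(373/166, 106/34) = 3.118 servings → $2.81.
broccoli + spinach with both tight: 0.5758 servings and 1.966 servings → $2.23.
The minimum over all feasible corners is $2.23.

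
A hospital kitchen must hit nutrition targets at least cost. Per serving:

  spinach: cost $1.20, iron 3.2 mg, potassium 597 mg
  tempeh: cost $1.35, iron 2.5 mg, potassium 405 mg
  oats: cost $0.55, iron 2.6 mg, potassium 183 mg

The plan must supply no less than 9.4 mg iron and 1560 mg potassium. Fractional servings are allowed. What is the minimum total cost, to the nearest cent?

Minimising a linear cost over {iron ≥ 9.4, potassium ≥ 1560, servings ≥ 0} — the optimum is at a vertex, using one or two foods.
spinach only: max(9.4/3.2, 1560/597) = 2.938 servings → $3.52.
tempeh only: max(9.4/2.5, 1560/405) = 3.852 servings → $5.20.
oats only: max(9.4/2.6, 1560/183) = 8.525 servings → $4.69.
spinach + tempeh with both tight: 0.4733 servings and 3.154 servings → $4.83.
spinach + oats with both tight: 2.417 servings and 0.6412 servings → $3.25.
tempeh + oats: the both-tight solution has a negative serving — not a feasible corner.
Cheapest feasible corner: $3.25.

$3.25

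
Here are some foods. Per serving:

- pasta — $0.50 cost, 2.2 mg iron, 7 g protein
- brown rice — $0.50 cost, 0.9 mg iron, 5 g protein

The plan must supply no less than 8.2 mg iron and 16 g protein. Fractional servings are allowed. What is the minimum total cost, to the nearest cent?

$1.86

With two linear requirements the optimum uses one or two foods; enumerate the corners.
pasta only: max(8.2/2.2, 16/7) = 3.727 servings → $1.86.
brown rice only: max(8.2/0.9, 16/5) = 9.111 servings → $4.56.
pasta + brown rice: the both-tight solution has a negative serving — not a feasible corner.
Cheapest feasible corner: $1.86.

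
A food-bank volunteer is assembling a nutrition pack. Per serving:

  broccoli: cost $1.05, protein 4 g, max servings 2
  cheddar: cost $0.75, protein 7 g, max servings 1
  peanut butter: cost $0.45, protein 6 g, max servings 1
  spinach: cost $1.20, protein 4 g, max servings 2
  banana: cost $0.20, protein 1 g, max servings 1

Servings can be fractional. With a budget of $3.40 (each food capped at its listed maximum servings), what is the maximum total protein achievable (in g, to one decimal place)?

Protein per dollar: peanut butter 13.33, cheddar 9.333, banana 5, broccoli 3.81, spinach 3.333.
Take 1 serving of peanut butter: spends $0.45, +6.0 g protein (running total 6.0 g).
Take 1 serving of cheddar: spends $0.75, +7.0 g protein (running total 13.0 g).
Take 1 serving of banana: spends $0.20, +1.0 g protein (running total 14.0 g).
Take 1.905 servings of broccoli: spends $2.00, +7.6 g protein (running total 21.6 g).
Greedy by best ratio exhausts the cost allowance optimally: 21.6 g.

21.6 g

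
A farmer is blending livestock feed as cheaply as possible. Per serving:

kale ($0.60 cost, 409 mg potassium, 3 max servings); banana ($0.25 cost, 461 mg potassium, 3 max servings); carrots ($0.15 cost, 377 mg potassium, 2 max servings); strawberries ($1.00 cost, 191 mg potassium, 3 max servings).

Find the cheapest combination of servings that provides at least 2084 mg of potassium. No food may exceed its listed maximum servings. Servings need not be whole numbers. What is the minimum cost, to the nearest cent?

Cost per mg of potassium: carrots $0.0004, banana $0.0005, kale $0.0015, strawberries $0.0052.
Take 2 servings of carrots: +754.0 mg potassium for $0.30 (total $0.30, still need 1330.0 mg).
Take 2.885 servings of banana: +1330.0 mg potassium for $0.72 (total $1.02, still need 0.0 mg).
Filling from the cheapest source first is optimal under one linear minimum: $1.02.

$1.02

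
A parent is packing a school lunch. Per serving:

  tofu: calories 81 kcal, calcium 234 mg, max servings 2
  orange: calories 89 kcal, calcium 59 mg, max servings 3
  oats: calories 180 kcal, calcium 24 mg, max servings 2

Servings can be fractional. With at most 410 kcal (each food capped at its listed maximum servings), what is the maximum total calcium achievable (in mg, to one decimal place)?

632.4 mg

Calcium per kcal: tofu 2.889, orange 0.6629, oats 0.1333.
Take 2 servings of tofu: uses 162 kcal, +468.0 mg calcium (running total 468.0 mg).
Take 2.787 servings of orange: uses 248 kcal, +164.4 mg calcium (running total 632.4 mg).
Filling greedily by calcium-per-kcal is optimal for one linear limit, giving 632.4 mg.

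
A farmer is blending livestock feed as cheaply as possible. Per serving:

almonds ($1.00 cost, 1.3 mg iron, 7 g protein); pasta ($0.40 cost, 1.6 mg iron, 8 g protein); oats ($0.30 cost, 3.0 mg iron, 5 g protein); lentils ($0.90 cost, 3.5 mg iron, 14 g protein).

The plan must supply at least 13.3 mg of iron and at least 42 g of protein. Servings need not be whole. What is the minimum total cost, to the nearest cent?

$2.22

Compare the cost at each extreme point of the feasible region.
almonds only: max(13.3/1.3, 42/7) = 10.23 servings → $10.23.
pasta only: max(13.3/1.6, 42/8) = 8.312 servings → $3.33.
oats only: max(13.3/3.0, 42/5) = 8.4 servings → $2.52.
lentils only: max(13.3/3.5, 42/14) = 3.8 servings → $3.42.
almonds + pasta: the both-tight solution has a negative serving — not a feasible corner.
almonds + oats with both tight: 4.103 servings and 2.655 servings → $4.90.
almonds + lentils: the both-tight solution has a negative serving — not a feasible corner.
pasta + oats with both tight: 3.719 servings and 2.45 servings → $2.22.
pasta + lentils: intersection lies outside the first quadrant.
oats + lentils with both tight: 1.6 servings and 2.429 servings → $2.67.
The minimum over all feasible corners is $2.22.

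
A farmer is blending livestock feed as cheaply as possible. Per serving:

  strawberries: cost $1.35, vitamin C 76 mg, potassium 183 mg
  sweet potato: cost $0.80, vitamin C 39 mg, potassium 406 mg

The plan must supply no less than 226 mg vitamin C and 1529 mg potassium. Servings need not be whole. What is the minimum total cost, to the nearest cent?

$4.35

This is a tiny linear program; its minimum lies at a vertex of the feasible set. List the vertices and price them.
strawberries only: max(226/76, 1529/183) = 8.355 servings → $11.28.
sweet potato only: max(226/39, 1529/406) = 5.795 servings → $4.64.
strawberries + sweet potato with both tight: 1.354 servings and 3.156 servings → $4.35.
So the least-cost plan costs $4.35.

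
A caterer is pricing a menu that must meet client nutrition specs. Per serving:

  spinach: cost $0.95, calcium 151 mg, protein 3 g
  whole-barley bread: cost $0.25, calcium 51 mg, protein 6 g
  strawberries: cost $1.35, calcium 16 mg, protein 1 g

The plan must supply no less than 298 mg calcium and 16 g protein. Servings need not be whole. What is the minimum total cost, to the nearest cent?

$1.46

This is a tiny linear program; its minimum lies at a vertex of the feasible set. List the vertices and price them.
spinach only: max(298/151, 16/3) = 5.333 servings → $5.07.
whole-barley bread only: max(298/51, 16/6) = 5.843 servings → $1.46.
strawberries only: max(298/16, 16/1) = 18.62 servings → $25.14.
spinach + whole-barley bread with both tight: 1.291 servings and 2.021 servings → $1.73.
spinach + strawberries with both tight: 0.4078 servings and 14.78 servings → $20.34.
whole-barley bread + strawberries: the both-tight solution has a negative serving — not a feasible corner.
The minimum over all feasible corners is $1.46.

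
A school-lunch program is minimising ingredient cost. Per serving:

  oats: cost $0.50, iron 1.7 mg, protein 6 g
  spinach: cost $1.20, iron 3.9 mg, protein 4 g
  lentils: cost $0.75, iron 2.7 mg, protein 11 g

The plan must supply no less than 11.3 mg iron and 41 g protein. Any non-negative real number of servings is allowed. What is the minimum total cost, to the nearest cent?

Compare the cost at each extreme point of the feasible region.
oats only: max(11.3/1.7, 41/6) = 6.833 servings → $3.42.
spinach only: max(11.3/3.9, 41/4) = 10.25 servings → $12.30.
lentils only: max(11.3/2.7, 41/11) = 4.185 servings → $3.14.
oats + spinach: the both-tight solution has a negative serving — not a feasible corner.
oats + lentils with both tight: 5.44 servings and 0.76 servings → $3.29.
spinach + lentils with both tight: 0.4237 servings and 3.573 servings → $3.19.
Cheapest feasible corner: $3.14.

$3.14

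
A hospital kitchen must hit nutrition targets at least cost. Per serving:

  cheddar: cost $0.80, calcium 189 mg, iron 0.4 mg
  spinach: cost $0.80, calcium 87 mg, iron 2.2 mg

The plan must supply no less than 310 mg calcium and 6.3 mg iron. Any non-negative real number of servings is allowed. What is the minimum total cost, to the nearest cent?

Minimising a linear cost over {calcium ≥ 310, iron ≥ 6.3, servings ≥ 0} — the optimum is at a vertex, using one or two foods.
cheddar only: max(310/189, 6.3/0.4) = 15.75 servings → $12.60.
spinach only: max(310/87, 6.3/2.2) = 3.563 servings → $2.85.
cheddar + spinach with both tight: 0.3514 servings and 2.8 servings → $2.52.
The minimum over all feasible corners is $2.52.

$2.52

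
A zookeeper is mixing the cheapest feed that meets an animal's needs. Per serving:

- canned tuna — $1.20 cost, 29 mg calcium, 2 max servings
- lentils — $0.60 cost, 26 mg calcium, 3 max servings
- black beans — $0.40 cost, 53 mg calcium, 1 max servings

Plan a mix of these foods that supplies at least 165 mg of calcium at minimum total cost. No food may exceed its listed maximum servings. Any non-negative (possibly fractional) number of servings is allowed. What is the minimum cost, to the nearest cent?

$3.61

Cost per mg of calcium: black beans $0.0075, lentils $0.0231, canned tuna $0.0414.
Take 1 serving of black beans: +53.0 mg calcium for $0.40 (total $0.40, still need 112.0 mg).
Take 3 servings of lentils: +78.0 mg calcium for $1.80 (total $2.20, still need 34.0 mg).
Take 1.172 servings of canned tuna: +34.0 mg calcium for $1.41 (total $3.61, still need 0.0 mg).
Greedy by cheapest-per-mg is optimal for a single linear constraint, so the minimum cost is $3.61.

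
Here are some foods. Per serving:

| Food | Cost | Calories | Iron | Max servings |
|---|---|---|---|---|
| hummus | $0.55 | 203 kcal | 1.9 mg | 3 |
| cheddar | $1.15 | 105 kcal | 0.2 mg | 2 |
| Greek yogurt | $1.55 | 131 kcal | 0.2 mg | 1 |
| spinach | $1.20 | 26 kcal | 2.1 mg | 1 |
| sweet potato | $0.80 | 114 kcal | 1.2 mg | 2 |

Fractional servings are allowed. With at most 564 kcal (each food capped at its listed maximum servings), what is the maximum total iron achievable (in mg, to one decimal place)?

Iron per kcal: spinach 0.08077, sweet potato 0.01053, hummus 0.00936, cheddar 0.001905, Greek yogurt 0.001527.
Take 1 serving of spinach: uses 26 kcal, +2.1 mg iron (running total 2.1 mg).
Take 2 servings of sweet potato: uses 228 kcal, +2.4 mg iron (running total 4.5 mg).
Take 1.527 servings of hummus: uses 310 kcal, +2.9 mg iron (running total 7.4 mg).
Filling greedily by iron-per-kcal is optimal for one linear limit, giving 7.4 mg.

7.4 mg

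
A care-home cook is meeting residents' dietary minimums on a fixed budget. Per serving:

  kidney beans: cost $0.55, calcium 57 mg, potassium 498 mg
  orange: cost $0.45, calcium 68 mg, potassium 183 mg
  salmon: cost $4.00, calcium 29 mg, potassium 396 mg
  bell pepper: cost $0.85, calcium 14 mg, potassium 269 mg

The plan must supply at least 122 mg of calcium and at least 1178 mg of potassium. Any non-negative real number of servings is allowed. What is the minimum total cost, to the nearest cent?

At the optimum either one food covers both requirements or two foods hit both targets exactly; no other combination can be cheaper.
kidney beans only: max(122/57, 1178/498) = 2.365 servings → $1.30.
orange only: max(122/68, 1178/183) = 6.437 servings → $2.90.
salmon only: max(122/29, 1178/396) = 4.207 servings → $16.83.
bell pepper only: max(122/14, 1178/269) = 8.714 servings → $7.41.
kidney beans + orange: intersection lies outside the first quadrant.
kidney beans + salmon with both tight: 1.74 servings and 0.786 servings → $4.10.
kidney beans + bell pepper with both tight: 1.953 servings and 0.7643 servings → $1.72.
orange + salmon with both tight: 0.6545 servings and 2.672 servings → $10.98.
orange + bell pepper with both tight: 1.038 servings and 3.673 servings → $3.59.
salmon + bell pepper: intersection lies outside the first quadrant.
So the least-cost plan costs $1.30.

$1.30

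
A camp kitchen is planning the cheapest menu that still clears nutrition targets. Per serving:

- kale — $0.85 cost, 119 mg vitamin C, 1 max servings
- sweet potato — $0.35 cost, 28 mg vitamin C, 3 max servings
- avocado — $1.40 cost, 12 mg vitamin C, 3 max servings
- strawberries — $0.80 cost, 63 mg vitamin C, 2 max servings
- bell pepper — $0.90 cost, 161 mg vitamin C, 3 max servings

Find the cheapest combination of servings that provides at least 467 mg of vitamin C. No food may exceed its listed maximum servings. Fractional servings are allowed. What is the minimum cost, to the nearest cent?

$2.61

Cost per mg of vitamin C: bell pepper $0.0056, kale $0.0071, sweet potato $0.0125, strawberries $0.0127, avocado $0.1167.
Take 2.901 servings of bell pepper: +467.0 mg vitamin C for $2.61 (total $2.61, still need 0.0 mg).
Filling from the cheapest source first is optimal under one linear minimum: $2.61.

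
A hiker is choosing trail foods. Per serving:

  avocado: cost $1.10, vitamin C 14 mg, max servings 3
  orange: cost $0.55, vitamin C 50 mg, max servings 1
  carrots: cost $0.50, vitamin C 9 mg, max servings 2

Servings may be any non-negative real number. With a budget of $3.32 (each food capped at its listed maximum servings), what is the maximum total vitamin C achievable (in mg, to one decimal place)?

90.5 mg

Vitamin C per dollar: orange 90.91, carrots 18, avocado 12.73.
Take 1 serving of orange: spends $0.55, +50.0 mg vitamin C (running total 50.0 mg).
Take 2 servings of carrots: spends $1.00, +18.0 mg vitamin C (running total 68.0 mg).
Take 1.609 servings of avocado: spends $1.77, +22.5 mg vitamin C (running total 90.5 mg).
Greedy by best ratio exhausts the cost allowance optimally: 90.5 mg.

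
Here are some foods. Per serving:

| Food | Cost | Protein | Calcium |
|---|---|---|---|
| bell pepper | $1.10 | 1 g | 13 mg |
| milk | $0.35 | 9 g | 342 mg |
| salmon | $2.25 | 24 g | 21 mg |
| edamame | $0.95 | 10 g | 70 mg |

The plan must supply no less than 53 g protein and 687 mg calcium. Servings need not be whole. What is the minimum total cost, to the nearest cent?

$2.06

Check every corner: each single food scaled to meet both minima, and each pair solved so both constraints bind.
bell pepper only: max(53/1, 687/13) = 53 servings → $58.30.
milk only: max(53/9, 687/342) = 5.889 servings → $2.06.
salmon only: max(53/24, 687/21) = 32.71 servings → $73.61.
edamame only: max(53/10, 687/70) = 9.814 servings → $9.32.
bell pepper + milk with both targets exact would need a negative amount; discard.
bell pepper + salmon with both tight: 52.84 servings and 0.006873 servings → $58.13.
bell pepper + edamame with both tight: 52.67 servings and 0.03333 servings → $57.97.
milk + salmon with both tight: 1.917 servings and 1.489 servings → $4.02.
milk + edamame with both tight: 1.133 servings and 4.281 servings → $4.46.
salmon + edamame with both targets exact would need a negative amount; discard.
The minimum over all feasible corners is $2.06.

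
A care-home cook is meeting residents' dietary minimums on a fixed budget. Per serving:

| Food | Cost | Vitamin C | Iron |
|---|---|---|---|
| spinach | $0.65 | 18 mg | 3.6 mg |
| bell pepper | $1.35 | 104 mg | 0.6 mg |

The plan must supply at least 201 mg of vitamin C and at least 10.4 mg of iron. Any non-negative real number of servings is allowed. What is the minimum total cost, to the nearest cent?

$3.71

Compare the cost at each extreme point of the feasible region.
spinach only: max(201/18, 10.4/3.6) = 11.17 servings → $7.26.
bell pepper only: max(201/104, 10.4/0.6) = 17.33 servings → $23.40.
spinach + bell pepper with both tight: 2.643 servings and 1.475 servings → $3.71.
The minimum over all feasible corners is $3.71.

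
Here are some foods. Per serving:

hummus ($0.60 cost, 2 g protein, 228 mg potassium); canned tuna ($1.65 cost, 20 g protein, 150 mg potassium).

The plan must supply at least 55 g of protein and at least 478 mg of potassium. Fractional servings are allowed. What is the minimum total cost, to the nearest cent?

Compare the cost at each extreme point of the feasible region.
hummus only: max(55/2, 478/228) = 27.5 servings → $16.50.
canned tuna only: max(55/20, 478/150) = 3.187 servings → $5.26.
hummus + canned tuna with both tight: 0.3075 servings and 2.719 servings → $4.67.
So the least-cost plan costs $4.67.

$4.67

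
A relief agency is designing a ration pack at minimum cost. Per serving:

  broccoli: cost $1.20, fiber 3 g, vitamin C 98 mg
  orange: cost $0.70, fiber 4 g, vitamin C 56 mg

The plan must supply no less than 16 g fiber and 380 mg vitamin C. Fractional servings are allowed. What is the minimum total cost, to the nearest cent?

$4.68

For a min-cost LP with two ≥-constraints, a basic feasible solution has at most two positive variables.
broccoli only: max(16/3, 380/98) = 5.333 servings → $6.40.
orange only: max(16/4, 380/56) = 6.786 servings → $4.75.
broccoli + orange with both tight: 2.786 servings and 1.911 servings → $4.68.
Cheapest feasible corner: $4.68.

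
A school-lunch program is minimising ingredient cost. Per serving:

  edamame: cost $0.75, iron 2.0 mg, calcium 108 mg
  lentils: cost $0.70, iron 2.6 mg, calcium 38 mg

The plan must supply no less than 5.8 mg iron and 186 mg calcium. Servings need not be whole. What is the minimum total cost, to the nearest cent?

A basic optimal solution has at most two foods positive. Try each food alone and each pair with both targets met exactly.
edamame only: max(5.8/2.0, 186/108) = 2.9 servings → $2.17.
lentils only: max(5.8/2.6, 186/38) = 4.895 servings → $3.43.
edamame + lentils with both tight: 1.285 servings and 1.242 servings → $1.83.
So the least-cost plan costs $1.83.

$1.83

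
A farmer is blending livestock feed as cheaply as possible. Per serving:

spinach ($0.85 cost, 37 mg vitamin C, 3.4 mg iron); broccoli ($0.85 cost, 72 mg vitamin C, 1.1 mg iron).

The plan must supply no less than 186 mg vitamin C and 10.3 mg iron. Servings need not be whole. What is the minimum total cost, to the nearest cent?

The cheapest plan sits at a corner of the feasible region — with two constraints it uses at most two foods.
spinach only: max(186/37, 10.3/3.4) = 5.027 servings → $4.27.
broccoli only: max(186/72, 10.3/1.1) = 9.364 servings → $7.96.
spinach + broccoli with both tight: 2.631 servings and 1.231 servings → $3.28.
The minimum over all feasible corners is $3.28.

$3.28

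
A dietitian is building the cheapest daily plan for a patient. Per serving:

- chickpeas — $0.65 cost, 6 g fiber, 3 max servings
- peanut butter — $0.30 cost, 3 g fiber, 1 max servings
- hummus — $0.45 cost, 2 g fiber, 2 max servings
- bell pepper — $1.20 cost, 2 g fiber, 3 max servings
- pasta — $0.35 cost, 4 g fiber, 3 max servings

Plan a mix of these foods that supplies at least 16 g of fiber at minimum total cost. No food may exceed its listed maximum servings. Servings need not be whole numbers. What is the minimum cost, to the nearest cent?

Cost per g of fiber: pasta $0.0875, peanut butter $0.1000, chickpeas $0.1083, hummus $0.2250, bell pepper $0.6000.
Take 3 servings of pasta: +12.0 g fiber for $1.05 (total $1.05, still need 4.0 g).
Take 1 serving of peanut butter: +3.0 g fiber for $0.30 (total $1.35, still need 1.0 g).
Take 0.1667 servings of chickpeas: +1.0 g fiber for $0.11 (total $1.46, still need 0.0 g).
Filling from the cheapest source first is optimal under one linear minimum: $1.46.

$1.46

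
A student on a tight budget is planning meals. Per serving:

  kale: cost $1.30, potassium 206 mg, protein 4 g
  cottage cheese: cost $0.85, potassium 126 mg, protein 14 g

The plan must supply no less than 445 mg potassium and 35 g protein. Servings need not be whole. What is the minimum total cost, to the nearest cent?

$2.93

Check every corner: each single food scaled to meet both minima, and each pair solved so both constraints bind.
kale only: max(445/206, 35/4) = 8.75 servings → $11.38.
cottage cheese only: max(445/126, 35/14) = 3.532 servings → $3.00.
kale + cottage cheese with both tight: 0.7647 servings and 2.282 servings → $2.93.
So the least-cost plan costs $2.93.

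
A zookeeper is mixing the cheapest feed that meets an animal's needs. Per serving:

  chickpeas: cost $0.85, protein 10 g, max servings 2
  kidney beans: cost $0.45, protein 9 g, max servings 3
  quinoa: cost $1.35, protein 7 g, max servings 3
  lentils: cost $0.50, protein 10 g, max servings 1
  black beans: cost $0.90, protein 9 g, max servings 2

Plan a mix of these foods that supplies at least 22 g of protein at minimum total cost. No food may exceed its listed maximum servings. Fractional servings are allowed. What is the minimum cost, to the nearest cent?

Cost per g of protein: kidney beans $0.0500, lentils $0.0500, chickpeas $0.0850, black beans $0.1000, quinoa $0.1929.
Take 2.444 servings of kidney beans: +22.0 g protein for $1.10 (total $1.10, still need 0.0 g).
Greedy by cheapest-per-g is optimal for a single linear constraint, so the minimum cost is $1.10.

$1.10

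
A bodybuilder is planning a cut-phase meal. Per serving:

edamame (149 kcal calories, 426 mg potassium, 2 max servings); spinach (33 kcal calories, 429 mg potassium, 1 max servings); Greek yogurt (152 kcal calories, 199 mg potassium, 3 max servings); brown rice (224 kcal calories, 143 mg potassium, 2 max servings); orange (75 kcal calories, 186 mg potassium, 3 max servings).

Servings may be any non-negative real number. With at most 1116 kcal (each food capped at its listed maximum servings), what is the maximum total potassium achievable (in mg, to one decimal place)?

2502.4 mg

Potassium per kcal: spinach 13, edamame 2.859, orange 2.48, Greek yogurt 1.309, brown rice 0.6384.
Take 1 serving of spinach: uses 33 kcal, +429.0 mg potassium (running total 429.0 mg).
Take 2 servings of edamame: uses 298 kcal, +852.0 mg potassium (running total 1281.0 mg).
Take 3 servings of orange: uses 225 kcal, +558.0 mg potassium (running total 1839.0 mg).
Take 3 servings of Greek yogurt: uses 456 kcal, +597.0 mg potassium (running total 2436.0 mg).
Take 0.4643 servings of brown rice: uses 104 kcal, +66.4 mg potassium (running total 2502.4 mg).
Filling greedily by potassium-per-kcal is optimal for one linear limit, giving 2502.4 mg.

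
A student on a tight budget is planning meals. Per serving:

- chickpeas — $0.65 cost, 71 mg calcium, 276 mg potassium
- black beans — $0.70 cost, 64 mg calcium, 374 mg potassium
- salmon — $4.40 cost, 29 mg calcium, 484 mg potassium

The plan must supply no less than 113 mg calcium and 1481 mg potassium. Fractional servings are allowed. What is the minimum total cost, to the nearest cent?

$2.77

Compare the cost at each extreme point of the feasible region.
chickpeas only: max(113/71, 1481/276) = 5.366 servings → $3.49.
black beans only: max(113/64, 1481/374) = 3.96 servings → $2.77.
salmon only: max(113/29, 1481/484) = 3.897 servings → $17.14.
chickpeas + black beans: intersection lies outside the first quadrant.
chickpeas + salmon with both tight: 0.4455 servings and 2.806 servings → $12.64.
black beans + salmon with both tight: 0.5834 servings and 2.609 servings → $11.89.
The minimum over all feasible corners is $2.77.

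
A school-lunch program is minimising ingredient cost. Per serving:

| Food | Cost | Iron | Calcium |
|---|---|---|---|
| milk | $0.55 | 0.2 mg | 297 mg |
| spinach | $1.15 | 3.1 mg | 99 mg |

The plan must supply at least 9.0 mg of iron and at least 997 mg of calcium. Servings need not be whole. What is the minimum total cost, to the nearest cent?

$4.50

Check every corner: each single food scaled to meet both minima, and each pair solved so both constraints bind.
milk only: max(9.0/0.2, 997/297) = 45 servings → $24.75.
spinach only: max(9.0/3.1, 997/99) = 10.07 servings → $11.58.
milk + spinach with both tight: 2.442 servings and 2.746 servings → $4.50.
Cheapest feasible corner: $4.50.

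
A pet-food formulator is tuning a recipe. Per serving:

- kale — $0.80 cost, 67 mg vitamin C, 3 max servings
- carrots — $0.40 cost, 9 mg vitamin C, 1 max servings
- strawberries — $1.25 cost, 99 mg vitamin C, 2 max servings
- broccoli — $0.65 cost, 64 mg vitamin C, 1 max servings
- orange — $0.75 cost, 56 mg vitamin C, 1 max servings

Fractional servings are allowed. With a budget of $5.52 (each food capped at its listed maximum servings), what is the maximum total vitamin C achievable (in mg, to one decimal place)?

460.6 mg

Vitamin C per dollar: broccoli 98.46, kale 83.75, strawberries 79.2, orange 74.67, carrots 22.5.
Take 1 serving of broccoli: spends $0.65, +64.0 mg vitamin C (running total 64.0 mg).
Take 3 servings of kale: spends $2.40, +201.0 mg vitamin C (running total 265.0 mg).
Take 1.976 servings of strawberries: spends $2.47, +195.6 mg vitamin C (running total 460.6 mg).
Greedy by best ratio exhausts the cost allowance optimally: 460.6 mg.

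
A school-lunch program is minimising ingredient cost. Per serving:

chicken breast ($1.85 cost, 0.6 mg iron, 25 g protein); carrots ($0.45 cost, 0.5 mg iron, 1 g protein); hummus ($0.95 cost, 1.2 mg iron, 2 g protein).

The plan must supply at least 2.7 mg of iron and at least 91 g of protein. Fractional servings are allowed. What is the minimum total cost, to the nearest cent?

$7.09

chicken breast only: max(2.7/0.6, 91/25) = 4.5 servings → $8.32.
carrots only: max(2.7/0.5, 91/1) = 91 servings → $40.95.
hummus only: max(2.7/1.2, 91/2) = 45.5 servings → $43.23.
chicken breast + carrots with both tight: 3.597 servings and 1.084 servings → $7.14.
chicken breast + hummus with both tight: 3.604 servings and 0.4479 servings → $7.09.
carrots + hummus: intersection lies outside the first quadrant.
So the least-cost plan costs $7.09.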